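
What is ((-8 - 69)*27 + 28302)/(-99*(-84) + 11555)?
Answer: 26223/19871 ≈ 1.3197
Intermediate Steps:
((-8 - 69)*27 + 28302)/(-99*(-84) + 11555) = (-77*27 + 28302)/(8316 + 11555) = (-2079 + 28302)/19871 = 26223*(1/19871) = 26223/19871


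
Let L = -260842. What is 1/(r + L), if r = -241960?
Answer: -1/502802 ≈ -1.9889e-6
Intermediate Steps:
1/(r + L) = 1/(-241960 - 260842) = 1/(-502802) = -1/502802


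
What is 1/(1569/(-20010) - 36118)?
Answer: -6670/240907583 ≈ -2.7687e-5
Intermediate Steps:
1/(1569/(-20010) - 36118) = 1/(1569*(-1/20010) - 36118) = 1/(-523/6670 - 36118) = 1/(-240907583/6670) = -6670/240907583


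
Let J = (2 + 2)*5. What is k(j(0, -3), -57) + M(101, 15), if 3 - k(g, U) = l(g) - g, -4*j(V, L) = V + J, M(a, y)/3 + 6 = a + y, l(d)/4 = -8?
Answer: 360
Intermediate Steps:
l(d) = -32 (l(d) = 4*(-8) = -32)
J = 20 (J = 4*5 = 20)
M(a, y) = -18 + 3*a + 3*y (M(a, y) = -18 + 3*(a + y) = -18 + (3*a + 3*y) = -18 + 3*a + 3*y)
j(V, L) = -5 - V/4 (j(V, L) = -(V + 20)/4 = -(20 + V)/4 = -5 - V/4)
k(g, U) = 35 + g (k(g, U) = 3 - (-32 - g) = 3 + (32 + g) = 35 + g)
k(j(0, -3), -57) + M(101, 15) = (35 + (-5 - 1/4*0)) + (-18 + 3*101 + 3*15) = (35 + (-5 + 0)) + (-18 + 303 + 45) = (35 - 5) + 330 = 30 + 330 = 360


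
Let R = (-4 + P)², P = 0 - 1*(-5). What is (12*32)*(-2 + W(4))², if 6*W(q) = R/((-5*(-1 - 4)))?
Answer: 2860832/1875 ≈ 1525.8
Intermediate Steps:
P = 5 (P = 0 + 5 = 5)
R = 1 (R = (-4 + 5)² = 1² = 1)
W(q) = 1/150 (W(q) = (1/(-5*(-1 - 4)))/6 = (1/(-5*(-5)))/6 = (1/25)/6 = (1*(1/25))/6 = (⅙)*(1/25) = 1/150)
(12*32)*(-2 + W(4))² = (12*32)*(-2 + 1/150)² = 384*(-299/150)² = 384*(89401/22500) = 2860832/1875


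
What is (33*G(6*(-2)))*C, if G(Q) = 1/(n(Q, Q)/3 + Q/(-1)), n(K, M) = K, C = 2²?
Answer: 33/2 ≈ 16.500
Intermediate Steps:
C = 4
G(Q) = -3/(2*Q) (G(Q) = 1/(Q/3 + Q/(-1)) = 1/(Q*(⅓) + Q*(-1)) = 1/(Q/3 - Q) = 1/(-2*Q/3) = -3/(2*Q))
(33*G(6*(-2)))*C = (33*(-3/(2*(6*(-2)))))*4 = (33*(-3/2/(-12)))*4 = (33*(-3/2*(-1/12)))*4 = (33*(⅛))*4 = (33/8)*4 = 33/2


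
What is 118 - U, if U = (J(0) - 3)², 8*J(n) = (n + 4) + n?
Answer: 447/4 ≈ 111.75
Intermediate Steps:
J(n) = ½ + n/4 (J(n) = ((n + 4) + n)/8 = ((4 + n) + n)/8 = (4 + 2*n)/8 = ½ + n/4)
U = 25/4 (U = ((½ + (¼)*0) - 3)² = ((½ + 0) - 3)² = (½ - 3)² = (-5/2)² = 25/4 ≈ 6.2500)
118 - U = 118 - 1*25/4 = 118 - 25/4 = 447/4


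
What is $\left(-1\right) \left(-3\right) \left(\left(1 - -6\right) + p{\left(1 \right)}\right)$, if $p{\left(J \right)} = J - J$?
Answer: $21$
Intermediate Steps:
$p{\left(J \right)} = 0$
$\left(-1\right) \left(-3\right) \left(\left(1 - -6\right) + p{\left(1 \right)}\right) = \left(-1\right) \left(-3\right) \left(\left(1 - -6\right) + 0\right) = 3 \left(\left(1 + 6\right) + 0\right) = 3 \left(7 + 0\right) = 3 \cdot 7 = 21$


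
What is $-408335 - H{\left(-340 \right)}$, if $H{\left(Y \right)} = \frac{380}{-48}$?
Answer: $- \frac{4899925}{12} \approx -4.0833 \cdot 10^{5}$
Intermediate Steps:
$H{\left(Y \right)} = - \frac{95}{12}$ ($H{\left(Y \right)} = 380 \left(- \frac{1}{48}\right) = - \frac{95}{12}$)
$-408335 - H{\left(-340 \right)} = -408335 - - \frac{95}{12} = -408335 + \frac{95}{12} = - \frac{4899925}{12}$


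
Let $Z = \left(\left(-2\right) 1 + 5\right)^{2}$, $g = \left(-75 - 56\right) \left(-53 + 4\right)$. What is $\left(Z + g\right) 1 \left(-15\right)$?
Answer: $-96420$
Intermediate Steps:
$g = 6419$ ($g = \left(-131\right) \left(-49\right) = 6419$)
$Z = 9$ ($Z = \left(-2 + 5\right)^{2} = 3^{2} = 9$)
$\left(Z + g\right) 1 \left(-15\right) = \left(9 + 6419\right) 1 \left(-15\right) = 6428 \left(-15\right) = -96420$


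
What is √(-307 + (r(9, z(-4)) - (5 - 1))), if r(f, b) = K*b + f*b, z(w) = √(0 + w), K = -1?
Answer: √(-311 + 16*I) ≈ 0.4535 + 17.641*I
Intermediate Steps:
z(w) = √w
r(f, b) = -b + b*f (r(f, b) = -b + f*b = -b + b*f)
√(-307 + (r(9, z(-4)) - (5 - 1))) = √(-307 + (√(-4)*(-1 + 9) - (5 - 1))) = √(-307 + ((2*I)*8 - 4)) = √(-307 + (16*I - 1*4)) = √(-307 + (16*I - 4)) = √(-307 + (-4 + 16*I)) = √(-311 + 16*I)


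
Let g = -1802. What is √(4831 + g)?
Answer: √3029 ≈ 55.036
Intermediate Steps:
√(4831 + g) = √(4831 - 1802) = √3029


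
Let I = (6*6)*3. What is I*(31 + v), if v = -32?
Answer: -108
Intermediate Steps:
I = 108 (I = 36*3 = 108)
I*(31 + v) = 108*(31 - 32) = 108*(-1) = -108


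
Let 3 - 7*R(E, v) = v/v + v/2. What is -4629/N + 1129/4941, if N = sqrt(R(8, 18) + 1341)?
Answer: 1129/4941 - 4629*sqrt(335)/670 ≈ -126.23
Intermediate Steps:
R(E, v) = 2/7 - v/14 (R(E, v) = 3/7 - (v/v + v/2)/7 = 3/7 - (1 + v*(1/2))/7 = 3/7 - (1 + v/2)/7 = 3/7 + (-1/7 - v/14) = 2/7 - v/14)
N = 2*sqrt(335) (N = sqrt((2/7 - 1/14*18) + 1341) = sqrt((2/7 - 9/7) + 1341) = sqrt(-1 + 1341) = sqrt(1340) = 2*sqrt(335) ≈ 36.606)
-4629/N + 1129/4941 = -4629*sqrt(335)/670 + 1129/4941 = 1129/4941 - 4629*sqrt(335)/670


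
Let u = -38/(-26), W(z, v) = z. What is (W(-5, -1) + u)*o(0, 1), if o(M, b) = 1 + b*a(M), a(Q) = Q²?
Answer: -46/13 ≈ -3.5385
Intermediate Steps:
o(M, b) = 1 + b*M²
u = 19/13 (u = -38*(-1/26) = 19/13 ≈ 1.4615)
(W(-5, -1) + u)*o(0, 1) = (-5 + 19/13)*(1 + 1*0²) = -46*(1 + 1*0)/13 = -46*(1 + 0)/13 = -46/13*1 = -46/13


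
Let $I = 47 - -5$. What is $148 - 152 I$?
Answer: $-7756$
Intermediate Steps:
$I = 52$ ($I = 47 + 5 = 52$)
$148 - 152 I = 148 - 7904 = -7756$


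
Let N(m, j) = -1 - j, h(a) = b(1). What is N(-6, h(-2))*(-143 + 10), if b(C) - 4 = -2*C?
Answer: 399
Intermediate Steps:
b(C) = 4 - 2*C
h(a) = 2 (h(a) = 4 - 2*1 = 4 - 2 = 2)
N(-6, h(-2))*(-143 + 10) = (-1 - 1*2)*(-143 + 10) = (-1 - 2)*(-133) = -3*(-133) = 399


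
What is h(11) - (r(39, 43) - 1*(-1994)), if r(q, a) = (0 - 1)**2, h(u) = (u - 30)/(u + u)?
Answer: -43909/22 ≈ -1995.9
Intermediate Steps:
h(u) = (-30 + u)/(2*u) (h(u) = (-30 + u)/((2*u)) = (-30 + u)*(1/(2*u)) = (-30 + u)/(2*u))
r(q, a) = 1 (r(q, a) = (-1)**2 = 1)
h(11) - (r(39, 43) - 1*(-1994)) = (1/2)*(-30 + 11)/11 - (1 - 1*(-1994)) = (1/2)*(1/11)*(-19) - (1 + 1994) = -19/22 - 1*1995 = -19/22 - 1995 = -43909/22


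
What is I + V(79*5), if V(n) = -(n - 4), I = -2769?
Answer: -3160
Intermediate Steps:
V(n) = 4 - n (V(n) = -(-4 + n) = 4 - n)
I + V(79*5) = -2769 + (4 - 79*5) = -2769 + (4 - 1*395) = -2769 + (4 - 395) = -2769 - 391 = -3160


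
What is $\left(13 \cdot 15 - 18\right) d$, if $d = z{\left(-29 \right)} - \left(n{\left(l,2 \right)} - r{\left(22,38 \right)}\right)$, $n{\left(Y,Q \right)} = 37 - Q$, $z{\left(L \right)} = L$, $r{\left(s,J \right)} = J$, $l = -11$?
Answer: $-4602$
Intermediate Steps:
$d = -26$ ($d = -29 - \left(\left(37 - 2\right) - 38\right) = -29 - \left(35 - 38\right) = -29 - -3 = -29 + 3 = -26$)
$\left(13 \cdot 15 - 18\right) d = \left(13 \cdot 15 - 18\right) \left(-26\right) = \left(195 - 18\right) \left(-26\right) = 177 \left(-26\right) = -4602$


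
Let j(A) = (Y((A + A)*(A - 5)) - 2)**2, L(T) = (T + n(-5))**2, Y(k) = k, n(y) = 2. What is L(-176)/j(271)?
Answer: 7569/5196247225 ≈ 1.4566e-6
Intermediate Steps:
L(T) = (2 + T)**2 (L(T) = (T + 2)**2 = (2 + T)**2)
j(A) = (-2 + 2*A*(-5 + A))**2 (j(A) = ((A + A)*(A - 5) - 2)**2 = ((2*A)*(-5 + A) - 2)**2 = (2*A*(-5 + A) - 2)**2 = (-2 + 2*A*(-5 + A))**2)
L(-176)/j(271) = (2 - 176)**2/((4*(-1 + 271*(-5 + 271))**2)) = (-174)**2/((4*(-1 + 271*266)**2)) = 30276/((4*(-1 + 72086)**2)) = 30276/((4*72085**2)) = 30276/((4*5196247225)) = 30276/20784988900 = 30276*(1/20784988900) = 7569/5196247225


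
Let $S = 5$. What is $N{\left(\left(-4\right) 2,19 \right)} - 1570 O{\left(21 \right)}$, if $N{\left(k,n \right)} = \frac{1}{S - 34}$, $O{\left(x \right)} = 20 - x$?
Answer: $\frac{45529}{29} \approx 1570.0$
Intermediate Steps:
$N{\left(k,n \right)} = - \frac{1}{29}$ ($N{\left(k,n \right)} = \frac{1}{5 - 34} = \frac{1}{-29} = - \frac{1}{29}$)
$N{\left(\left(-4\right) 2,19 \right)} - 1570 O{\left(21 \right)} = - \frac{1}{29} - 1570 \left(20 - 21\right) = - \frac{1}{29} - -1570 = - \frac{1}{29} + 1570 = \frac{45529}{29}$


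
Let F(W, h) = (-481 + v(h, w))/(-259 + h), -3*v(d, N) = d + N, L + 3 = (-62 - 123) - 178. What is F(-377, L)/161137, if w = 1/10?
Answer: 10771/3021318750 ≈ 3.5650e-6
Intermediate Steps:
w = 1/10 ≈ 0.10000
L = -366 (L = -3 + ((-62 - 123) - 178) = -3 + (-185 - 178) = -3 - 363 = -366)
v(d, N) = -N/3 - d/3 (v(d, N) = -(d + N)/3 = -(N + d)/3 = -N/3 - d/3)
F(W, h) = (-14431/30 - h/3)/(-259 + h) (F(W, h) = (-481 + (-1/3*1/10 - h/3))/(-259 + h) = (-481 + (-1/30 - h/3))/(-259 + h) = (-14431/30 - h/3)/(-259 + h))
F(-377, L)/161137 = ((-14431 - 10*(-366))/(30*(-259 - 366)))/161137 = ((1/30)*(-14431 + 3660)/(-625))*(1/161137) = ((1/30)*(-1/625)*(-10771))*(1/161137) = (10771/18750)*(1/161137) = 10771/3021318750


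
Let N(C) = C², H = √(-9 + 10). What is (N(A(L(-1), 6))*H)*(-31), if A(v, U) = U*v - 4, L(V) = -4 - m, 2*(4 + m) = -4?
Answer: -1984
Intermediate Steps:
m = -6 (m = -4 + (½)*(-4) = -4 - 2 = -6)
L(V) = 2 (L(V) = -4 - 1*(-6) = -4 + 6 = 2)
H = 1 (H = √1 = 1)
A(v, U) = -4 + U*v
(N(A(L(-1), 6))*H)*(-31) = ((-4 + 6*2)²*1)*(-31) = ((-4 + 12)²*1)*(-31) = (8²*1)*(-31) = (64*1)*(-31) = 64*(-31) = -1984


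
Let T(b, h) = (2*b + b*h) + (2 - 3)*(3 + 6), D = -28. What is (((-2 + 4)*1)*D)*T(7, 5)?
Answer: -2240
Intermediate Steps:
T(b, h) = -9 + 2*b + b*h (T(b, h) = (2*b + b*h) - 1*9 = (2*b + b*h) - 9 = -9 + 2*b + b*h)
(((-2 + 4)*1)*D)*T(7, 5) = (((-2 + 4)*1)*(-28))*(-9 + 2*7 + 7*5) = ((2*1)*(-28))*(-9 + 14 + 35) = (2*(-28))*40 = -56*40 = -2240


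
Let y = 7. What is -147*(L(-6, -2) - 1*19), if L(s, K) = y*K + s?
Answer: 5733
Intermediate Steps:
L(s, K) = s + 7*K (L(s, K) = 7*K + s = s + 7*K)
-147*(L(-6, -2) - 1*19) = -147*((-6 + 7*(-2)) - 1*19) = -147*((-6 - 14) - 19) = -147*(-20 - 19) = -147*(-39) = 5733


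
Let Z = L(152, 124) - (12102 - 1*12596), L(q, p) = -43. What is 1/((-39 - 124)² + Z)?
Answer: 1/27020 ≈ 3.7010e-5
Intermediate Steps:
Z = 451 (Z = -43 - (12102 - 1*12596) = -43 - (12102 - 12596) = -43 - 1*(-494) = -43 + 494 = 451)
1/((-39 - 124)² + Z) = 1/((-39 - 124)² + 451) = 1/((-163)² + 451) = 1/(26569 + 451) = 1/27020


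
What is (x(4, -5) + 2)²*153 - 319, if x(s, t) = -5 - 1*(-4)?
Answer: -166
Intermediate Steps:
x(s, t) = -1 (x(s, t) = -5 + 4 = -1)
(x(4, -5) + 2)²*153 - 319 = (-1 + 2)²*153 - 319 = 1²*153 - 319 = 1*153 - 319 = 153 - 319 = -166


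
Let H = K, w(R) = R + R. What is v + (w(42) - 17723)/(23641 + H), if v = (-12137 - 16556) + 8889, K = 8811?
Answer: -642697047/32452 ≈ -19805.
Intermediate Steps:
w(R) = 2*R
H = 8811
v = -19804 (v = -28693 + 8889 = -19804)
v + (w(42) - 17723)/(23641 + H) = -19804 + (2*42 - 17723)/(23641 + 8811) = -19804 + (84 - 17723)/32452 = -19804 - 17639*1/32452 = -19804 - 17639/32452 = -642697047/32452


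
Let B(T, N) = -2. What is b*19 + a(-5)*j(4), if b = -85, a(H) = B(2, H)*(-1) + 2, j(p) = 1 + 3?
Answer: -1599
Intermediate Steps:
j(p) = 4
a(H) = 4 (a(H) = -2*(-1) + 2 = 2 + 2 = 4)
b*19 + a(-5)*j(4) = -85*19 + 4*4 = -1615 + 16 = -1599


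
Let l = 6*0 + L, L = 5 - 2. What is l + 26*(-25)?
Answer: -647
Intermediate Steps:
L = 3
l = 3 (l = 6*0 + 3 = 0 + 3 = 3)
l + 26*(-25) = 3 + 26*(-25) = 3 - 650 = -647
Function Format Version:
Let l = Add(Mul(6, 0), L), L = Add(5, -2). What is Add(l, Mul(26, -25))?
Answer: -647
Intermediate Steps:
L = 3
l = 3 (l = Add(Mul(6, 0), 3) = Add(0, 3) = 3)
Add(l, Mul(26, -25)) = Add(3, Mul(26, -25)) = Add(3, -650) = -647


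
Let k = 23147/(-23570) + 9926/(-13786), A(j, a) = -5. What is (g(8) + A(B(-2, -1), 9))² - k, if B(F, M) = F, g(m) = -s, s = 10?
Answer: 36831832431/162468010 ≈ 226.70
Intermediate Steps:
g(m) = -10 (g(m) = -1*10 = -10)
k = -276530181/162468010 (k = 23147*(-1/23570) + 9926*(-1/13786) = -23147/23570 - 4963/6893 = -276530181/162468010 ≈ -1.7021)
(g(8) + A(B(-2, -1), 9))² - k = (-10 - 5)² - 1*(-276530181/162468010) = (-15)² + 276530181/162468010 = 225 + 276530181/162468010 = 36831832431/162468010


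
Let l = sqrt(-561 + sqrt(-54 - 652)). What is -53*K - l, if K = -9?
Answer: 477 - sqrt(-561 + I*sqrt(706)) ≈ 476.44 - 23.692*I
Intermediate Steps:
l = sqrt(-561 + I*sqrt(706)) (l = sqrt(-561 + sqrt(-706)) = sqrt(-561 + I*sqrt(706)) ≈ 0.56075 + 23.692*I)
-53*K - l = -53*(-9) - sqrt(-561 + I*sqrt(706)) = 477 - sqrt(-561 + I*sqrt(706))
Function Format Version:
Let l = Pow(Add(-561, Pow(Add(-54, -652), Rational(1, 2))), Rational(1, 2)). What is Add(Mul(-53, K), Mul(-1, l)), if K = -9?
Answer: Add(477, Mul(-1, Pow(Add(-561, Mul(I, Pow(706, Rational(1, 2)))), Rational(1, 2)))) ≈ Add(476.44, Mul(-23.692, I))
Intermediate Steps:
l = Pow(Add(-561, Mul(I, Pow(706, Rational(1, 2)))), Rational(1, 2)) (l = Pow(Add(-561, Pow(-706, Rational(1, 2))), Rational(1, 2)) = Pow(Add(-561, Mul(I, Pow(706, Rational(1, 2)))), Rational(1, 2)) ≈ Add(0.56075, Mul(23.692, I)))
Add(Mul(-53, K), Mul(-1, l)) = Add(Mul(-53, -9), Mul(-1, Pow(Add(-561, Mul(I, Pow(706, Rational(1, 2)))), Rational(1, 2)))) = Add(477, Mul(-1, Pow(Add(-561, Mul(I, Pow(706, Rational(1, 2)))), Rational(1, 2))))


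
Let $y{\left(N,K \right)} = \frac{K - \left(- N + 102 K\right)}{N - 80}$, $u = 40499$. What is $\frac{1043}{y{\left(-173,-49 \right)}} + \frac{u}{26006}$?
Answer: $- \frac{3334507025}{62102328} \approx -53.694$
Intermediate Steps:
$y{\left(N,K \right)} = \frac{N - 101 K}{-80 + N}$ ($y{\left(N,K \right)} = \frac{K - \left(- N + 102 K\right)}{-80 + N} = \frac{N - 101 K}{-80 + N}$)
$\frac{1043}{y{\left(-173,-49 \right)}} + \frac{u}{26006} = \frac{1043}{\frac{1}{-80 - 173} \left(-173 - -4949\right)} + \frac{40499}{26006} = \frac{1043}{\frac{1}{-253} \left(-173 + 4949\right)} + 40499 \cdot \frac{1}{26006} = \frac{1043}{\left(- \frac{1}{253}\right) 4776} + \frac{40499}{26006} = \frac{1043}{- \frac{4776}{253}} + \frac{40499}{26006} = 1043 \left(- \frac{253}{4776}\right) + \frac{40499}{26006} = - \frac{263879}{4776} + \frac{40499}{26006} = - \frac{3334507025}{62102328}$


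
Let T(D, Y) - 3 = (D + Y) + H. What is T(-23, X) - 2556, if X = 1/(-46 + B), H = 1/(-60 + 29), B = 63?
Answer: -1357538/527 ≈ -2576.0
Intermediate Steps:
H = -1/31 (H = 1/(-31) = -1/31 ≈ -0.032258)
X = 1/17 (X = 1/(-46 + 63) = 1/17 ≈ 0.058824)
T(D, Y) = 92/31 + D + Y (T(D, Y) = 3 + ((D + Y) - 1/31) = 3 + (-1/31 + D + Y) = 92/31 + D + Y)
T(-23, X) - 2556 = (92/31 - 23 + 1/17) - 2556 = -10526/527 - 2556 = -1357538/527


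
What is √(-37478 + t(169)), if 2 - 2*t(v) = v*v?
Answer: I*√207030/2 ≈ 227.5*I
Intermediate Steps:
t(v) = 1 - v²/2 (t(v) = 1 - v*v/2 = 1 - v²/2)
√(-37478 + t(169)) = √(-37478 + (1 - ½*169²)) = √(-37478 + (1 - ½*28561)) = √(-37478 + (1 - 28561/2)) = √(-37478 - 28559/2) = √(-103515/2) = I*√207030/2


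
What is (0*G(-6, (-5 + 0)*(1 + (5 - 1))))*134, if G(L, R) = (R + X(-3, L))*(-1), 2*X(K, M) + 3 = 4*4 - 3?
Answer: 0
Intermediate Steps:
X(K, M) = 5 (X(K, M) = -3/2 + (4*4 - 3)/2 = -3/2 + (16 - 3)/2 = -3/2 + (1/2)*13 = -3/2 + 13/2 = 5)
G(L, R) = -5 - R (G(L, R) = (R + 5)*(-1) = (5 + R)*(-1) = -5 - R)
(0*G(-6, (-5 + 0)*(1 + (5 - 1))))*134 = (0*(-5 - (-5 + 0)*(1 + (5 - 1))))*134 = (0*(-5 - (-5)*(1 + 4)))*134 = (0*(-5 - (-5)*5))*134 = (0*(-5 - 1*(-25)))*134 = (0*(-5 + 25))*134 = (0*20)*134 = 0*134 = 0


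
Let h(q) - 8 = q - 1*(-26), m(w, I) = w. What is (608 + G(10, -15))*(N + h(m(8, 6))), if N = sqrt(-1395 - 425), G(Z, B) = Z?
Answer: 25956 + 1236*I*sqrt(455) ≈ 25956.0 + 26365.0*I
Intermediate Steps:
h(q) = 34 + q (h(q) = 8 + (q - 1*(-26)) = 8 + (q + 26) = 8 + (26 + q) = 34 + q)
N = 2*I*sqrt(455) (N = sqrt(-1820) = 2*I*sqrt(455) ≈ 42.661*I)
(608 + G(10, -15))*(N + h(m(8, 6))) = (608 + 10)*(2*I*sqrt(455) + (34 + 8)) = 618*(2*I*sqrt(455) + 42) = 618*(42 + 2*I*sqrt(455)) = 25956 + 1236*I*sqrt(455)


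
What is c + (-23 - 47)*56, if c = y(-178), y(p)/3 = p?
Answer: -4454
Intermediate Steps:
y(p) = 3*p
c = -534 (c = 3*(-178) = -534)
c + (-23 - 47)*56 = -534 + (-23 - 47)*56 = -534 - 70*56 = -534 - 3920 = -4454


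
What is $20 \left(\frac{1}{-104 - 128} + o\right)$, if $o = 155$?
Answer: $\frac{179795}{58} \approx 3099.9$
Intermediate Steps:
$20 \left(\frac{1}{-104 - 128} + o\right) = 20 \left(\frac{1}{-104 - 128} + 155\right) = 20 \left(\frac{1}{-232} + 155\right) = 20 \left(- \frac{1}{232} + 155\right) = 20 \cdot \frac{35959}{232} = \frac{179795}{58}$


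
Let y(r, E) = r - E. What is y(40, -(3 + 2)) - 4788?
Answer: -4743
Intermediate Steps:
y(40, -(3 + 2)) - 4788 = (40 - (-1)*(3 + 2)) - 4788 = (40 - (-1)*5) - 4788 = (40 - 1*(-5)) - 4788 = (40 + 5) - 4788 = 45 - 4788 = -4743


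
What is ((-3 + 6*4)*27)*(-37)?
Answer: -20979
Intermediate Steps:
((-3 + 6*4)*27)*(-37) = ((-3 + 24)*27)*(-37) = (21*27)*(-37) = 567*(-37) = -20979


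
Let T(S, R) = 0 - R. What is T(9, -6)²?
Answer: 36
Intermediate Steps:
T(S, R) = -R
T(9, -6)² = (-1*(-6))² = 6² = 36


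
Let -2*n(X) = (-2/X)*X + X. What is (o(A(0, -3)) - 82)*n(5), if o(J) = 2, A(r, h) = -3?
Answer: 120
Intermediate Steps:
n(X) = 1 - X/2 (n(X) = -((-2/X)*X + X)/2 = -(-2 + X)/2 = 1 - X/2)
(o(A(0, -3)) - 82)*n(5) = (2 - 82)*(1 - 1/2*5) = -80*(1 - 5/2) = -80*(-3/2) = 120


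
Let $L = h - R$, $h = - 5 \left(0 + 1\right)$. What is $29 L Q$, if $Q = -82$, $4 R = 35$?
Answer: $\frac{65395}{2} \approx 32698.0$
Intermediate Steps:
$R = \frac{35}{4}$ ($R = \frac{1}{4} \cdot 35 = \frac{35}{4} \approx 8.75$)
$h = -5$ ($h = \left(-5\right) 1 = -5$)
$L = - \frac{55}{4}$ ($L = -5 - \frac{35}{4} = - \frac{55}{4} \approx -13.75$)
$29 L Q = 29 \left(- \frac{55}{4}\right) \left(-82\right) = \left(- \frac{1595}{4}\right) \left(-82\right) = \frac{65395}{2}$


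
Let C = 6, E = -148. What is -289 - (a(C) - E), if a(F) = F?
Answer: -443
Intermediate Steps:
-289 - (a(C) - E) = -289 - (6 - 1*(-148)) = -289 - (6 + 148) = -289 - 1*154 = -289 - 154 = -443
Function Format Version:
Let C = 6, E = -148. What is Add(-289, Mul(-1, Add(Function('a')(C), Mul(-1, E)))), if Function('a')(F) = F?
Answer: -443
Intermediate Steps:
Add(-289, Mul(-1, Add(Function('a')(C), Mul(-1, E)))) = Add(-289, Mul(-1, Add(6, Mul(-1, -148)))) = Add(-289, Mul(-1, Add(6, 148))) = Add(-289, Mul(-1, 154)) = Add(-289, -154) = -443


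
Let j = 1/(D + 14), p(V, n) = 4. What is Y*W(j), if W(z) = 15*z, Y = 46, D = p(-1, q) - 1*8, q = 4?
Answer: 69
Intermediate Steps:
D = -4 (D = 4 - 1*8 = 4 - 8 = -4)
j = 1/10 (j = 1/(-4 + 14) = 1/10 ≈ 0.10000)
Y*W(j) = 46*(15*(1/10)) = 46*(3/2) = 69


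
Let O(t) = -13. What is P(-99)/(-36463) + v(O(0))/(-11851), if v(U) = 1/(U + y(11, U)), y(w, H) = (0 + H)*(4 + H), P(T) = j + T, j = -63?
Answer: 4074065/917159048 ≈ 0.0044421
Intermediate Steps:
P(T) = -63 + T
y(w, H) = H*(4 + H)
v(U) = 1/(U + U*(4 + U))
P(-99)/(-36463) + v(O(0))/(-11851) = (-63 - 99)/(-36463) + (1/((-13)*(5 - 13)))/(-11851) = -162*(-1/36463) - 1/13/(-8)*(-1/11851) = 162/36463 - 1/13*(-1/8)*(-1/11851) = 162/36463 + (1/104)*(-1/11851) = 162/36463 - 1/1232504 = 4074065/917159048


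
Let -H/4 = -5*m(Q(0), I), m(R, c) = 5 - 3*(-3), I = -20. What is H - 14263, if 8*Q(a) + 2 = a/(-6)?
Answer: -13983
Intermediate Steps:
Q(a) = -1/4 - a/48 (Q(a) = -1/4 + (a/(-6))/8 = -1/4 + (a*(-1/6))/8 = -1/4 + (-a/6)/8 = -1/4 - a/48)
m(R, c) = 14 (m(R, c) = 5 + 9 = 14)
H = 280 (H = -(-20)*14 = -4*(-70) = 280)
H - 14263 = 280 - 14263 = -13983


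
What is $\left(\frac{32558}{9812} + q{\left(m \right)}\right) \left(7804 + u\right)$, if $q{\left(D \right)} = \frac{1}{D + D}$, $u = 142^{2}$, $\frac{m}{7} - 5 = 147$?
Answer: $\frac{7146836}{77} \approx 92816.0$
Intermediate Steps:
$m = 1064$ ($m = 35 + 7 \cdot 147 = 35 + 1029 = 1064$)
$u = 20164$
$q{\left(D \right)} = \frac{1}{2 D}$
$\left(\frac{32558}{9812} + q{\left(m \right)}\right) \left(7804 + u\right) = \left(\frac{32558}{9812} + \frac{1}{2 \cdot 1064}\right) \left(7804 + 20164\right) = \left(32558 \cdot \frac{1}{9812} + \frac{1}{2} \cdot \frac{1}{1064}\right) 27968 = \left(\frac{73}{22} + \frac{1}{2128}\right) 27968 = \frac{77683}{23408} \cdot 27968 = \frac{7146836}{77}$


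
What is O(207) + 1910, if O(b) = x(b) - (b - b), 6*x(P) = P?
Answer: 3889/2 ≈ 1944.5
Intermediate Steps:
x(P) = P/6
O(b) = b/6 (O(b) = b/6 - (b - b) = b/6 - 1*0 = b/6 + 0 = b/6)
O(207) + 1910 = (⅙)*207 + 1910 = 69/2 + 1910 = 3889/2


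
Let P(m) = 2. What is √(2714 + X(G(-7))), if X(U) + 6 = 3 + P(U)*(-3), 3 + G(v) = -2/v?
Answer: √2705 ≈ 52.010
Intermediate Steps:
G(v) = -3 - 2/v
X(U) = -9 (X(U) = -6 + (3 + 2*(-3)) = -6 + (3 - 6) = -6 - 3 = -9)
√(2714 + X(G(-7))) = √(2714 - 9) = √2705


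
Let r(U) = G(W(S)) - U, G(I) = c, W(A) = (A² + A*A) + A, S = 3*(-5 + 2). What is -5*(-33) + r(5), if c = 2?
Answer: 162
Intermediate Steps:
S = -9 (S = 3*(-3) = -9)
W(A) = A + 2*A² (W(A) = (A² + A²) + A = 2*A² + A = A + 2*A²)
G(I) = 2
r(U) = 2 - U
-5*(-33) + r(5) = -5*(-33) + (2 - 1*5) = 165 + (2 - 5) = 165 - 3 = 162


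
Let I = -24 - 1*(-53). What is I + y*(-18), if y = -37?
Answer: 695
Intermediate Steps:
I = 29 (I = -24 + 53 = 29)
I + y*(-18) = 29 - 37*(-18) = 29 + 666 = 695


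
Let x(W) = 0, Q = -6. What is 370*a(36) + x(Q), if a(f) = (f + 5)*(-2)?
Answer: -30340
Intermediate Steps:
a(f) = -10 - 2*f (a(f) = (5 + f)*(-2) = -10 - 2*f)
370*a(36) + x(Q) = 370*(-10 - 2*36) + 0 = 370*(-10 - 72) + 0 = 370*(-82) + 0 = -30340 + 0 = -30340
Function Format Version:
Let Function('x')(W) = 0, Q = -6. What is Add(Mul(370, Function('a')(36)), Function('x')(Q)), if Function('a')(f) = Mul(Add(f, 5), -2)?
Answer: -30340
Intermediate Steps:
Function('a')(f) = Add(-10, Mul(-2, f)) (Function('a')(f) = Mul(Add(5, f), -2) = Add(-10, Mul(-2, f)))
Add(Mul(370, Function('a')(36)), Function('x')(Q)) = Add(Mul(370, Add(-10, Mul(-2, 36))), 0) = Add(Mul(370, Add(-10, -72)), 0) = Add(Mul(370, -82), 0) = Add(-30340, 0) = -30340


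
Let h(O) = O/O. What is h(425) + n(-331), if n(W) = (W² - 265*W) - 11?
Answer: 197266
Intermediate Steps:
n(W) = -11 + W² - 265*W
h(O) = 1
h(425) + n(-331) = 1 + (-11 + (-331)² - 265*(-331)) = 1 + (-11 + 109561 + 87715) = 1 + 197265 = 197266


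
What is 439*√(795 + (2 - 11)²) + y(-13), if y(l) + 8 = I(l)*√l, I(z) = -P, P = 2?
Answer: -8 + 878*√219 - 2*I*√13 ≈ 12985.0 - 7.2111*I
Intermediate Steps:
I(z) = -2 (I(z) = -1*2 = -2)
y(l) = -8 - 2*√l
439*√(795 + (2 - 11)²) + y(-13) = 439*√(795 + (2 - 11)²) + (-8 - 2*I*√13) = 439*√(795 + (-9)²) + (-8 - 2*I*√13) = 439*√(795 + 81) + (-8 - 2*I*√13) = 439*√876 + (-8 - 2*I*√13) = 439*(2*√219) + (-8 - 2*I*√13) = 878*√219 + (-8 - 2*I*√13) = -8 + 878*√219 - 2*I*√13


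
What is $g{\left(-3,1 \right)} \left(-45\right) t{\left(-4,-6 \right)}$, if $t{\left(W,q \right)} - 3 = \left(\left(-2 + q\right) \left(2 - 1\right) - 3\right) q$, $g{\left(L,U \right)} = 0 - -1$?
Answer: $-3105$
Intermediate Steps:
$g{\left(L,U \right)} = 1$ ($g{\left(L,U \right)} = 0 + 1 = 1$)
$t{\left(W,q \right)} = 3 + q \left(-5 + q\right)$ ($t{\left(W,q \right)} = 3 + \left(\left(-2 + q\right) \left(2 - 1\right) - 3\right) q = 3 + \left(\left(-2 + q\right) 1 - 3\right) q = 3 + \left(\left(-2 + q\right) - 3\right) q = 3 + \left(-5 + q\right) q = 3 + q \left(-5 + q\right)$)
$g{\left(-3,1 \right)} \left(-45\right) t{\left(-4,-6 \right)} = 1 \left(-45\right) \left(3 + \left(-6\right)^{2} - -30\right) = - 45 \left(3 + 36 + 30\right) = \left(-45\right) 69 = -3105$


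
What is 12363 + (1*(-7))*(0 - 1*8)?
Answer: 12419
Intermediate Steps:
12363 + (1*(-7))*(0 - 1*8) = 12363 - 7*(0 - 8) = 12363 - 7*(-8) = 12363 + 56 = 12419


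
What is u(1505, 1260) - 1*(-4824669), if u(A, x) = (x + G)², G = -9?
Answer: 6389670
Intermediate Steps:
u(A, x) = (-9 + x)² (u(A, x) = (x - 9)² = (-9 + x)²)
u(1505, 1260) - 1*(-4824669) = (-9 + 1260)² - 1*(-4824669) = 1251² + 4824669 = 1565001 + 4824669 = 6389670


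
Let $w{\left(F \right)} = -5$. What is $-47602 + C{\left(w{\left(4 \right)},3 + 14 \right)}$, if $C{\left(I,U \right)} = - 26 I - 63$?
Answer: $-47535$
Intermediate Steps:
$C{\left(I,U \right)} = -63 - 26 I$
$-47602 + C{\left(w{\left(4 \right)},3 + 14 \right)} = -47602 - -67 = -47602 + \left(-63 + 130\right) = -47602 + 67 = -47535$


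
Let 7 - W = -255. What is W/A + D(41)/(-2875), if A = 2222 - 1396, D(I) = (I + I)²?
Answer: -2400387/1187375 ≈ -2.0216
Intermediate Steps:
W = 262 (W = 7 - 1*(-255) = 7 + 255 = 262)
D(I) = 4*I² (D(I) = (2*I)² = 4*I²)
A = 826
W/A + D(41)/(-2875) = 262/826 + (4*41²)/(-2875) = 262*(1/826) + (4*1681)*(-1/2875) = 131/413 + 6724*(-1/2875) = 131/413 - 6724/2875 = -2400387/1187375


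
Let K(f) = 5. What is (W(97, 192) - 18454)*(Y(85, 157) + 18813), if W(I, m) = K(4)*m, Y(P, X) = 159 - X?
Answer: -329149610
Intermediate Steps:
W(I, m) = 5*m
(W(97, 192) - 18454)*(Y(85, 157) + 18813) = (5*192 - 18454)*((159 - 1*157) + 18813) = (960 - 18454)*((159 - 157) + 18813) = -17494*(2 + 18813) = -17494*18815 = -329149610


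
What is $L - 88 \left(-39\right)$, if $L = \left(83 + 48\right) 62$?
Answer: $11554$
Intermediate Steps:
$L = 8122$ ($L = 131 \cdot 62 = 8122$)
$L - 88 \left(-39\right) = 8122 - 88 \left(-39\right) = 8122 - -3432 = 8122 + 3432 = 11554$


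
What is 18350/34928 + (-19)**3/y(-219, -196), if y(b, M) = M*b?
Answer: 68510531/187406184 ≈ 0.36557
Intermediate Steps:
18350/34928 + (-19)**3/y(-219, -196) = 18350/34928 + (-19)**3/((-196*(-219))) = 18350*(1/34928) - 6859/42924 = 9175/17464 - 6859*1/42924 = 9175/17464 - 6859/42924 = 68510531/187406184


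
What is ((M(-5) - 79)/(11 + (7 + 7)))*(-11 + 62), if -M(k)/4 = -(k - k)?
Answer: -4029/25 ≈ -161.16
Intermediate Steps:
M(k) = 0 (M(k) = -(-4)*(k - k) = -(-4)*0 = -4*0 = 0)
((M(-5) - 79)/(11 + (7 + 7)))*(-11 + 62) = ((0 - 79)/(11 + (7 + 7)))*(-11 + 62) = -79/(11 + 14)*51 = -79/25*51 = -4029/25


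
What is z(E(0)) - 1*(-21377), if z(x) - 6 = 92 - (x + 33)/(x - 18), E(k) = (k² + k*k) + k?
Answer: 128861/6 ≈ 21477.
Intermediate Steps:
E(k) = k + 2*k² (E(k) = (k² + k²) + k = 2*k² + k = k + 2*k²)
z(x) = 98 - (33 + x)/(-18 + x) (z(x) = 6 + (92 - (x + 33)/(x - 18)) = 6 + (92 - (33 + x)/(-18 + x)) = 98 - (33 + x)/(-18 + x))
z(E(0)) - 1*(-21377) = (-1797 + 97*(0*(1 + 2*0)))/(-18 + 0*(1 + 2*0)) - 1*(-21377) = (-1797 + 97*(0*(1 + 0)))/(-18 + 0*(1 + 0)) + 21377 = (-1797 + 97*(0*1))/(-18 + 0*1) + 21377 = (-1797 + 97*0)/(-18 + 0) + 21377 = (-1797 + 0)/(-18) + 21377 = -1/18*(-1797) + 21377 = 599/6 + 21377 = 128861/6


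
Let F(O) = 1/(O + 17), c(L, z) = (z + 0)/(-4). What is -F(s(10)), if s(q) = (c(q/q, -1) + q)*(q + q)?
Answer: -1/222 ≈ -0.0045045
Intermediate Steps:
c(L, z) = -z/4 (c(L, z) = z*(-¼) = -z/4)
s(q) = 2*q*(¼ + q) (s(q) = (-¼*(-1) + q)*(q + q) = (¼ + q)*(2*q) = 2*q*(¼ + q))
F(O) = 1/(17 + O)
-F(s(10)) = -1/(17 + (½)*10*(1 + 4*10)) = -1/(17 + (½)*10*(1 + 40)) = -1/(17 + (½)*10*41) = -1/(17 + 205) = -1/222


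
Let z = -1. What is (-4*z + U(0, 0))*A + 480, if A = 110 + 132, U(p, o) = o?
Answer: 1448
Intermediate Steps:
A = 242
(-4*z + U(0, 0))*A + 480 = (-4*(-1) + 0)*242 + 480 = (4 + 0)*242 + 480 = 4*242 + 480 = 968 + 480 = 1448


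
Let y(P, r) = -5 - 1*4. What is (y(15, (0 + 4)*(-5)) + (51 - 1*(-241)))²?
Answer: 80089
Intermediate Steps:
y(P, r) = -9 (y(P, r) = -5 - 4 = -9)
(y(15, (0 + 4)*(-5)) + (51 - 1*(-241)))² = (-9 + (51 - 1*(-241)))² = (-9 + (51 + 241))² = (-9 + 292)² = 283² = 80089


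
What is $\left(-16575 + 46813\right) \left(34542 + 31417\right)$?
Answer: $1994468242$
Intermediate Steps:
$\left(-16575 + 46813\right) \left(34542 + 31417\right) = 30238 \cdot 65959 = 1994468242$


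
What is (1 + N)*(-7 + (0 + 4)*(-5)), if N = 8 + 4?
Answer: -351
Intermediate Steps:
N = 12
(1 + N)*(-7 + (0 + 4)*(-5)) = (1 + 12)*(-7 + (0 + 4)*(-5)) = 13*(-7 + 4*(-5)) = 13*(-7 - 20) = 13*(-27) = -351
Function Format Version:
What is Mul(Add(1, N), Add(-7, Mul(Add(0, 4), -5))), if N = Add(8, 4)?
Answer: -351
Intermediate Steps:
N = 12
Mul(Add(1, N), Add(-7, Mul(Add(0, 4), -5))) = Mul(Add(1, 12), Add(-7, Mul(Add(0, 4), -5))) = Mul(13, Add(-7, Mul(4, -5))) = Mul(13, Add(-7, -20)) = Mul(13, -27) = -351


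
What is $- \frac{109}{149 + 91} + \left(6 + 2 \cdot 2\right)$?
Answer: $\frac{2291}{240} \approx 9.5458$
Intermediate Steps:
$- \frac{109}{149 + 91} + \left(6 + 2 \cdot 2\right) = - \frac{109}{240} + \left(6 + 4\right) = \left(-109\right) \frac{1}{240} + 10 = - \frac{109}{240} + 10 = \frac{2291}{240}$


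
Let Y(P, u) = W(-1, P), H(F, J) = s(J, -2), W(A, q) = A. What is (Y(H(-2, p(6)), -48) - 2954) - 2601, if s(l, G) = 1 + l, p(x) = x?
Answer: -5556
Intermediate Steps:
H(F, J) = 1 + J
Y(P, u) = -1
(Y(H(-2, p(6)), -48) - 2954) - 2601 = (-1 - 2954) - 2601 = -2955 - 2601 = -5556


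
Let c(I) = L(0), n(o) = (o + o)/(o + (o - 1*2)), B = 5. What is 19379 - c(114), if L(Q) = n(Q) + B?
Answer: 19374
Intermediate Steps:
n(o) = 2*o/(-2 + 2*o) (n(o) = (2*o)/(o + (o - 2)) = (2*o)/(o + (-2 + o)) = (2*o)/(-2 + 2*o) = 2*o/(-2 + 2*o))
L(Q) = 5 + Q/(-1 + Q) (L(Q) = Q/(-1 + Q) + 5 = 5 + Q/(-1 + Q))
c(I) = 5 (c(I) = (-5 + 6*0)/(-1 + 0) = (-5 + 0)/(-1) = -1*(-5) = 5)
19379 - c(114) = 19379 - 1*5 = 19379 - 5 = 19374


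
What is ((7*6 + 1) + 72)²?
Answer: 13225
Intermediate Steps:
((7*6 + 1) + 72)² = ((42 + 1) + 72)² = (43 + 72)² = 115² = 13225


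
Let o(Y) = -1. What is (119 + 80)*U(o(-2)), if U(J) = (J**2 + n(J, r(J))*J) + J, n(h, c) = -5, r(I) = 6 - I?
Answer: 995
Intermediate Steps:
U(J) = J**2 - 4*J (U(J) = (J**2 - 5*J) + J = J**2 - 4*J)
(119 + 80)*U(o(-2)) = (119 + 80)*(-(-4 - 1)) = 199*(-1*(-5)) = 199*5 = 995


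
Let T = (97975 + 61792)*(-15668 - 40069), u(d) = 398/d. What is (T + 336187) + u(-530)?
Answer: -2359718229579/265 ≈ -8.9046e+9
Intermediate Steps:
T = -8904933279 (T = 159767*(-55737) = -8904933279)
(T + 336187) + u(-530) = (-8904933279 + 336187) + 398/(-530) = -8904597092 + 398*(-1/530) = -8904597092 - 199/265 = -2359718229579/265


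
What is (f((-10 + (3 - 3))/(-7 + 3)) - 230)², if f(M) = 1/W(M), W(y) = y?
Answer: 1317904/25 ≈ 52716.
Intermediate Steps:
f(M) = 1/M
(f((-10 + (3 - 3))/(-7 + 3)) - 230)² = (1/((-10 + (3 - 3))/(-7 + 3)) - 230)² = (1/((-10 + 0)/(-4)) - 230)² = (1/(-10*(-¼)) - 230)² = (1/(5/2) - 230)² = (⅖ - 230)² = (-1148/5)² = 1317904/25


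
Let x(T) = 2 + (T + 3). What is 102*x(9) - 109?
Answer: 1319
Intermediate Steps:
x(T) = 5 + T (x(T) = 2 + (3 + T) = 5 + T)
102*x(9) - 109 = 102*(5 + 9) - 109 = 102*14 - 109 = 1428 - 109 = 1319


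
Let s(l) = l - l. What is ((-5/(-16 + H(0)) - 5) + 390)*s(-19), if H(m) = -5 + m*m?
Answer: 0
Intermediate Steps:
H(m) = -5 + m**2
s(l) = 0
((-5/(-16 + H(0)) - 5) + 390)*s(-19) = ((-5/(-16 + (-5 + 0**2)) - 5) + 390)*0 = ((-5/(-16 + (-5 + 0)) - 5) + 390)*0 = ((-5/(-16 - 5) - 5) + 390)*0 = ((-5/(-21) - 5) + 390)*0 = ((-5*(-1/21) - 5) + 390)*0 = ((5/21 - 5) + 390)*0 = (-100/21 + 390)*0 = (8090/21)*0 = 0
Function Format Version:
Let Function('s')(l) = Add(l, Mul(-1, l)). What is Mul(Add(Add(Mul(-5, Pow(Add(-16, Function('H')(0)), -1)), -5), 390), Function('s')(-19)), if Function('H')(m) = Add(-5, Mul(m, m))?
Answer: 0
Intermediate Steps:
Function('H')(m) = Add(-5, Pow(m, 2))
Function('s')(l) = 0
Mul(Add(Add(Mul(-5, Pow(Add(-16, Function('H')(0)), -1)), -5), 390), Function('s')(-19)) = Mul(Add(Add(Mul(-5, Pow(Add(-16, Add(-5, Pow(0, 2))), -1)), -5), 390), 0) = Mul(Add(Add(Mul(-5, Pow(Add(-16, Add(-5, 0)), -1)), -5), 390), 0) = Mul(Add(Add(Mul(-5, Pow(Add(-16, -5), -1)), -5), 390), 0) = Mul(Add(Add(Mul(-5, Pow(-21, -1)), -5), 390), 0) = Mul(Add(Add(Mul(-5, Rational(-1, 21)), -5), 390), 0) = Mul(Add(Add(Rational(5, 21), -5), 390), 0) = Mul(Add(Rational(-100, 21), 390), 0) = Mul(Rational(8090, 21), 0) = 0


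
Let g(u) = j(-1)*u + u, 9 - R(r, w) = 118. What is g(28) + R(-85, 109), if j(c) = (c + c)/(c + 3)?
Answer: -109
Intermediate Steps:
R(r, w) = -109 (R(r, w) = 9 - 1*118 = 9 - 118 = -109)
j(c) = 2*c/(3 + c) (j(c) = (2*c)/(3 + c) = 2*c/(3 + c))
g(u) = 0 (g(u) = (2*(-1)/(3 - 1))*u + u = (2*(-1)/2)*u + u = (2*(-1)*(½))*u + u = -u + u = 0)
g(28) + R(-85, 109) = 0 - 109 = -109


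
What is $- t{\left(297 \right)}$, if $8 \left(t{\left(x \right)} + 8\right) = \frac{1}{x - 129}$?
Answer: $\frac{10751}{1344} \approx 7.9993$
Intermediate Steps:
$t{\left(x \right)} = -8 + \frac{1}{8 \left(-129 + x\right)}$ ($t{\left(x \right)} = -8 + \frac{1}{8 \left(x - 129\right)} = -8 + \frac{1}{8 \left(-129 + x\right)}$)
$- t{\left(297 \right)} = - \frac{8257 - 19008}{8 \left(-129 + 297\right)} = - \frac{8257 - 19008}{8 \cdot 168} = - \frac{-10751}{8 \cdot 168} = \left(-1\right) \left(- \frac{10751}{1344}\right) = \frac{10751}{1344}$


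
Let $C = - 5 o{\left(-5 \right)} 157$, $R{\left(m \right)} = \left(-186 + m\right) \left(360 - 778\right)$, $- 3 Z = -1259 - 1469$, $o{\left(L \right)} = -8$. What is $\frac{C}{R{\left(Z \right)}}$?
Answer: $- \frac{942}{45353} \approx -0.02077$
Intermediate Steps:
$Z = \frac{2728}{3}$ ($Z = - \frac{-1259 - 1469}{3} = \left(- \frac{1}{3}\right) \left(-2728\right) = \frac{2728}{3} \approx 909.33$)
$R{\left(m \right)} = 77748 - 418 m$ ($R{\left(m \right)} = \left(-186 + m\right) \left(-418\right) = 77748 - 418 m$)
$C = 6280$ ($C = \left(-5\right) \left(-8\right) 157 = 40 \cdot 157 = 6280$)
$\frac{C}{R{\left(Z \right)}} = \frac{6280}{77748 - \frac{1140304}{3}} = \frac{6280}{- \frac{907060}{3}} = 6280 \left(- \frac{3}{907060}\right) = - \frac{942}{45353}$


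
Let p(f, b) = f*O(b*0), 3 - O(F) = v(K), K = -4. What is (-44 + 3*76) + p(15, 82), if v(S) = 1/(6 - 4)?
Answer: 443/2 ≈ 221.50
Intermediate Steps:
v(S) = ½ (v(S) = 1/2 = ½)
O(F) = 5/2 (O(F) = 3 - 1*½ = 3 - ½ = 5/2)
p(f, b) = 5*f/2 (p(f, b) = f*(5/2) = 5*f/2)
(-44 + 3*76) + p(15, 82) = (-44 + 3*76) + (5/2)*15 = (-44 + 228) + 75/2 = 184 + 75/2 = 443/2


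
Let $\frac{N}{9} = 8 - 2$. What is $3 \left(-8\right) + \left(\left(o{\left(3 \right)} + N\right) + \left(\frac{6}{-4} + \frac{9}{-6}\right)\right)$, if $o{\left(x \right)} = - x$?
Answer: $24$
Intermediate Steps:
$N = 54$ ($N = 9 \left(8 - 2\right) = 9 \cdot 6 = 54$)
$3 \left(-8\right) + \left(\left(o{\left(3 \right)} + N\right) + \left(\frac{6}{-4} + \frac{9}{-6}\right)\right) = 3 \left(-8\right) + \left(\left(\left(-1\right) 3 + 54\right) + \left(\frac{6}{-4} + \frac{9}{-6}\right)\right) = -24 + \left(\left(-3 + 54\right) + \left(6 \left(- \frac{1}{4}\right) + 9 \left(- \frac{1}{6}\right)\right)\right) = -24 + \left(51 - 3\right) = -24 + 48 = 24$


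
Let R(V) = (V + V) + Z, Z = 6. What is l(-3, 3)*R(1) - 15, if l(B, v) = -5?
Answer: -55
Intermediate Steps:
R(V) = 6 + 2*V (R(V) = (V + V) + 6 = 2*V + 6 = 6 + 2*V)
l(-3, 3)*R(1) - 15 = -5*(6 + 2*1) - 15 = -5*(6 + 2) - 15 = -5*8 - 15 = -40 - 15 = -55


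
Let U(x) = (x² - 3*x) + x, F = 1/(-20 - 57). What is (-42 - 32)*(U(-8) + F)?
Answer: -455766/77 ≈ -5919.0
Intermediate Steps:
F = -1/77 (F = 1/(-77) = -1/77 ≈ -0.012987)
U(x) = x² - 2*x
(-42 - 32)*(U(-8) + F) = (-42 - 32)*(-8*(-2 - 8) - 1/77) = -74*(-8*(-10) - 1/77) = -74*(80 - 1/77) = -74*6159/77 = -455766/77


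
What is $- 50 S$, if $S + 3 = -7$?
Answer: $500$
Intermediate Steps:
$S = -10$ ($S = -3 - 7 = -10$)
$- 50 S = \left(-50\right) \left(-10\right) = 500$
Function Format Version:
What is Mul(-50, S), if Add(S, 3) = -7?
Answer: 500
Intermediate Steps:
S = -10 (S = Add(-3, -7) = -10)
Mul(-50, S) = Mul(-50, -10) = 500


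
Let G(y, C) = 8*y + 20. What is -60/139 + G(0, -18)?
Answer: 2720/139 ≈ 19.568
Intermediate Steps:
G(y, C) = 20 + 8*y
-60/139 + G(0, -18) = -60/139 + (20 + 8*0) = -60*1/139 + (20 + 0) = -60/139 + 20 = 2720/139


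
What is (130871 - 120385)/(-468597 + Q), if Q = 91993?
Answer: -5243/188302 ≈ -0.027844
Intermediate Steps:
(130871 - 120385)/(-468597 + Q) = (130871 - 120385)/(-468597 + 91993) = 10486/(-376604) = 10486*(-1/376604) = -5243/188302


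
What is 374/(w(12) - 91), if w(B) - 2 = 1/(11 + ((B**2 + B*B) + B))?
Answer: -58157/13839 ≈ -4.2024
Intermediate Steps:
w(B) = 2 + 1/(11 + B + 2*B**2) (w(B) = 2 + 1/(11 + ((B**2 + B*B) + B)) = 2 + 1/(11 + ((B**2 + B**2) + B)) = 2 + 1/(11 + (2*B**2 + B)) = 2 + 1/(11 + (B + 2*B**2)) = 2 + 1/(11 + B + 2*B**2))
374/(w(12) - 91) = 374/((23 + 2*12 + 4*12**2)/(11 + 12 + 2*12**2) - 91) = 374/((23 + 24 + 4*144)/(11 + 12 + 2*144) - 91) = 374/((23 + 24 + 576)/(11 + 12 + 288) - 91) = 374/(623/311 - 91) = 374/(-27678/311) = -311/27678*374 = -58157/13839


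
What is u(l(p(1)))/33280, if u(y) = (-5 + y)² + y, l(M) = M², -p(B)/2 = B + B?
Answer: 137/33280 ≈ 0.0041166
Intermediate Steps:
p(B) = -4*B (p(B) = -2*(B + B) = -4*B)
u(y) = y + (-5 + y)²
u(l(p(1)))/33280 = ((-4*1)² + (-5 + (-4*1)²)²)/33280 = ((-4)² + (-5 + (-4)²)²)*(1/33280) = (16 + (-5 + 16)²)*(1/33280) = (16 + 11²)*(1/33280) = (16 + 121)*(1/33280) = 137*(1/33280) = 137/33280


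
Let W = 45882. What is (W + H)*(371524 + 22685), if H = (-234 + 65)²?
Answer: 29346100587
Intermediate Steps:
H = 28561 (H = (-169)² = 28561)
(W + H)*(371524 + 22685) = (45882 + 28561)*(371524 + 22685) = 74443*394209 = 29346100587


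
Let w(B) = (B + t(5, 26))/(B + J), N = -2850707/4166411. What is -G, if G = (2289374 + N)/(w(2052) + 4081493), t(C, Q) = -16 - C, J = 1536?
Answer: -11408010318544372/20338194909281355 ≈ -0.56092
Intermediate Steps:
N = -2850707/4166411 (N = -2850707*1/4166411 = -2850707/4166411 ≈ -0.68421)
w(B) = (-21 + B)/(1536 + B) (w(B) = (B + (-16 - 1*5))/(B + 1536) = (B + (-16 - 5))/(1536 + B) = (B - 21)/(1536 + B) = (-21 + B)/(1536 + B))
G = 11408010318544372/20338194909281355 (G = (2289374 - 2850707/4166411)/((-21 + 2052)/(1536 + 2052) + 4081493) = 9538470166007/(4166411*(2031/3588 + 4081493)) = 9538470166007/(4166411*((1/3588)*2031 + 4081493)) = 9538470166007/(4166411*(677/1196 + 4081493)) = 9538470166007/(4166411*(4881466305/1196)) = (9538470166007/4166411)*(1196/4881466305) = 11408010318544372/20338194909281355 ≈ 0.56092)
-G = -1*11408010318544372/20338194909281355 = -11408010318544372/20338194909281355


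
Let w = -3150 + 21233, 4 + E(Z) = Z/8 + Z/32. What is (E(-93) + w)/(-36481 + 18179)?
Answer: -578063/585664 ≈ -0.98702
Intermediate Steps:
E(Z) = -4 + 5*Z/32 (E(Z) = -4 + (Z/8 + Z/32) = -4 + 5*Z/32)
w = 18083
(E(-93) + w)/(-36481 + 18179) = ((-4 + (5/32)*(-93)) + 18083)/(-36481 + 18179) = ((-4 - 465/32) + 18083)/(-18302) = (-593/32 + 18083)*(-1/18302) = (578063/32)*(-1/18302) = -578063/585664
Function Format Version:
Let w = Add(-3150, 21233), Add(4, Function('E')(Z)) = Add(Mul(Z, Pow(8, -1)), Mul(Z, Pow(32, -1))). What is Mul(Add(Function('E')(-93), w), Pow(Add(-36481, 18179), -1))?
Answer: Rational(-578063, 585664) ≈ -0.98702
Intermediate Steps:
Function('E')(Z) = Add(-4, Mul(Rational(5, 32), Z)) (Function('E')(Z) = Add(-4, Add(Mul(Z, Pow(8, -1)), Mul(Z, Pow(32, -1)))) = Add(-4, Add(Mul(Z, Rational(1, 8)), Mul(Z, Rational(1, 32)))) = Add(-4, Add(Mul(Rational(1, 8), Z), Mul(Rational(1, 32), Z))) = Add(-4, Mul(Rational(5, 32), Z)))
w = 18083
Mul(Add(Function('E')(-93), w), Pow(Add(-36481, 18179), -1)) = Mul(Add(Add(-4, Mul(Rational(5, 32), -93)), 18083), Pow(Add(-36481, 18179), -1)) = Mul(Add(Add(-4, Rational(-465, 32)), 18083), Pow(-18302, -1)) = Mul(Add(Rational(-593, 32), 18083), Rational(-1, 18302)) = Mul(Rational(578063, 32), Rational(-1, 18302)) = Rational(-578063, 585664)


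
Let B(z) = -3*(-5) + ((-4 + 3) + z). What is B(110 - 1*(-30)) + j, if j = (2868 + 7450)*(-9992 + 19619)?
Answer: 99331540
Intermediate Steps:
B(z) = 14 + z (B(z) = 15 + (-1 + z) = 14 + z)
j = 99331386 (j = 10318*9627 = 99331386)
B(110 - 1*(-30)) + j = (14 + (110 - 1*(-30))) + 99331386 = (14 + (110 + 30)) + 99331386 = (14 + 140) + 99331386 = 154 + 99331386 = 99331540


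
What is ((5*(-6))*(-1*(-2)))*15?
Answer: -900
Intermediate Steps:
((5*(-6))*(-1*(-2)))*15 = -30*2*15 = -60*15 = -900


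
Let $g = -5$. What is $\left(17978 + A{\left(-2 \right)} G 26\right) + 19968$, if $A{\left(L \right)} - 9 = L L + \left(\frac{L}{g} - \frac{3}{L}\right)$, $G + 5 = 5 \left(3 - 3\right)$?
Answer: $36009$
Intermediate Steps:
$G = -5$ ($G = -5 + 5 \left(3 - 3\right) = -5 + 5 \cdot 0 = -5 + 0 = -5$)
$A{\left(L \right)} = 9 + L^{2} - \frac{3}{L} - \frac{L}{5}$ ($A{\left(L \right)} = 9 + \left(L L + \left(\frac{L}{-5} - \frac{3}{L}\right)\right) = 9 + \left(L^{2} + \left(L \left(- \frac{1}{5}\right) - \frac{3}{L}\right)\right) = 9 - \left(- L^{2} + \frac{3}{L} + \frac{L}{5}\right) = 9 + L^{2} - \frac{3}{L} - \frac{L}{5}$)
$\left(17978 + A{\left(-2 \right)} G 26\right) + 19968 = \left(17978 + \left(9 + \left(-2\right)^{2} - \frac{3}{-2} - - \frac{2}{5}\right) \left(-5\right) 26\right) + 19968 = \left(17978 + \left(9 + 4 - - \frac{3}{2} + \frac{2}{5}\right) \left(-5\right) 26\right) + 19968 = \left(17978 + \left(9 + 4 + \frac{3}{2} + \frac{2}{5}\right) \left(-5\right) 26\right) + 19968 = \left(17978 + \frac{149}{10} \left(-5\right) 26\right) + 19968 = \left(17978 - 1937\right) + 19968 = 16041 + 19968 = 36009$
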